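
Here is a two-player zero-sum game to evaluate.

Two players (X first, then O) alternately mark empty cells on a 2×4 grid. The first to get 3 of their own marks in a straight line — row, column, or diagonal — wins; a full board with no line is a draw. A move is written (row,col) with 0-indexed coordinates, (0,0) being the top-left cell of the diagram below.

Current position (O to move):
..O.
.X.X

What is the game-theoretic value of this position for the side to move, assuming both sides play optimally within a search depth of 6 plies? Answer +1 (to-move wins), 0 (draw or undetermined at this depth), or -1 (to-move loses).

ply 1, O at ..O./.X.X | (0,0)=-1→O.O./.X.X; (0,1)=-1→.OO./.X.X; (0,3)=-1→..OO/.X.X; (1,0)=-1→..O./OX.X; (1,2)=+0→..O./.XOX*
ply 2, X at ..O./.XOX | (0,0)=+0→X.O./.XOX*; (0,1)=+0→.XO./.XOX; (0,3)=+0→..OX/.XOX; (1,0)=-1→..O./XXOX
ply 3, O at X.O./.XOX | (0,1)=+0→XOO./.XOX*; (0,3)=+0→X.OO/.XOX; (1,0)=+0→X.O./OXOX
ply 4, X at XOO./.XOX | (0,3)=+0→XOOX/.XOX*; (1,0)=-1→XOO./XXOX
ply 5, O at XOOX/.XOX | (1,0)=+0→XOOX/OXOX*
ply 6: XOOX/OXOX is terminal +0 (X); from ..O./.X.X depth 6

value(..O./.X.X, O) = 0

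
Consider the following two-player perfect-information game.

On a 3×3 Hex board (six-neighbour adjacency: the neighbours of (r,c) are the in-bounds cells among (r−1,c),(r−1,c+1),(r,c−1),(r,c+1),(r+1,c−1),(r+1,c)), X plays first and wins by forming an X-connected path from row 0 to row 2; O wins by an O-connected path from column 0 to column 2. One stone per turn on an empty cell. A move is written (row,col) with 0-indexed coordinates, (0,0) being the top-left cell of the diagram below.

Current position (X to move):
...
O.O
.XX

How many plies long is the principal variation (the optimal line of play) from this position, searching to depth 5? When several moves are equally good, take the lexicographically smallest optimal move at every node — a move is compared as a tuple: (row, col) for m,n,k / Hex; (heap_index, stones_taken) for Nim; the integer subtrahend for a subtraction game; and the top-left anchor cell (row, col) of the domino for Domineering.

ply 1, X at .../O.O/.XX | (0,0)=-1→X../O.O/.XX; (0,1)=-1→.X./O.O/.XX; (0,2)=-1→..X/O.O/.XX; (1,1)=+1→.../OXO/.XX*; (2,0)=-1→.../O.O/XXX
ply 2, O at .../OXO/.XX | (0,0)=-1→O../OXO/.XX*; (0,1)=-1→.O./OXO/.XX; (0,2)=-1→..O/OXO/.XX; (2,0)=-1→.../OXO/OXX
ply 3, X at O../OXO/.XX | (0,1)=+1→OX./OXO/.XX*; (0,2)=+1→O.X/OXO/.XX; (2,0)=+1→O../OXO/XXX
ply 4: OX./OXO/.XX is terminal -1 (O); from .../O.O/.XX depth 5

PV length from [.../O.O/.XX]: 3 plies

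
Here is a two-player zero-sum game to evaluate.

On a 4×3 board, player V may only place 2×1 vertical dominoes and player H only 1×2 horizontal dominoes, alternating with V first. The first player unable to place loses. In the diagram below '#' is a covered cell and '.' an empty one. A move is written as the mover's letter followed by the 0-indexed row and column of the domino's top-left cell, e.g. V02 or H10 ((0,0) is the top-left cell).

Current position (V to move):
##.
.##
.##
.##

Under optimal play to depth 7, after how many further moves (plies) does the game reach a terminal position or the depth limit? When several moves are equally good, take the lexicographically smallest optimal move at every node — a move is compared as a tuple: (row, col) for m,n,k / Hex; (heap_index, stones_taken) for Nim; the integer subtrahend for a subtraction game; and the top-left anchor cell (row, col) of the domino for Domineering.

PV length from [##./.##/.##/.##]: 1 ply

p1 V@[##./.##/.##/.##]: V10[##./###/###/.##]+1* V20[##./.##/###/###]+1
p2 H@[##./###/###/.##] terminal -1; root [##./.##/.##/.##] d7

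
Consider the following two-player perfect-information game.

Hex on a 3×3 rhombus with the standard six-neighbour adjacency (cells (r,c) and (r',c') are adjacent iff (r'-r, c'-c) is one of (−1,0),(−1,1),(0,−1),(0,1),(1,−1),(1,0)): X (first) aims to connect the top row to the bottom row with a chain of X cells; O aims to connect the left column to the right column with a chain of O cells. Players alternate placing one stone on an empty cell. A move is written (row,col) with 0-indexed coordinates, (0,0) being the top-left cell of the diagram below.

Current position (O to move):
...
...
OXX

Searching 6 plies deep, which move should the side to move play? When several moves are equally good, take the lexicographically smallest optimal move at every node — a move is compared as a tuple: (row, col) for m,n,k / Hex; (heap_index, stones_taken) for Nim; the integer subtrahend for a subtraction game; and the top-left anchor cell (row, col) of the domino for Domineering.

O's best at [.../.../OXX]: (0,2)

p1 O@[.../.../OXX]: (0,0)[O../.../OXX]-1 (0,1)[.O./.../OXX]-1 (0,2)[..O/.../OXX]+1* (1,0)[.../O../OXX]-1 (1,1)[.../.O./OXX]+1 (1,2)[.../..O/OXX]-1
p2 X@[..O/.../OXX]: (0,0)[X.O/.../OXX]-1* (0,1)[.XO/.../OXX]-1 (1,0)[..O/X../OXX]-1 (1,1)[..O/.X./OXX]-1 (1,2)[..O/..X/OXX]-1
p3 O@[X.O/.../OXX]: (0,1)[XOO/.../OXX]+1* (1,0)[X.O/O../OXX]+1 (1,1)[X.O/.O./OXX]+1 (1,2)[X.O/..O/OXX]-1
p4 X@[XOO/.../OXX]: (1,0)[XOO/X../OXX]-1* (1,1)[XOO/.X./OXX]-1 (1,2)[XOO/..X/OXX]-1
p5 O@[XOO/X../OXX]: (1,1)[XOO/XO./OXX]+1* (1,2)[XOO/X.O/OXX]-1
p6 X@[XOO/XO./OXX] terminal -1; root [.../.../OXX] d6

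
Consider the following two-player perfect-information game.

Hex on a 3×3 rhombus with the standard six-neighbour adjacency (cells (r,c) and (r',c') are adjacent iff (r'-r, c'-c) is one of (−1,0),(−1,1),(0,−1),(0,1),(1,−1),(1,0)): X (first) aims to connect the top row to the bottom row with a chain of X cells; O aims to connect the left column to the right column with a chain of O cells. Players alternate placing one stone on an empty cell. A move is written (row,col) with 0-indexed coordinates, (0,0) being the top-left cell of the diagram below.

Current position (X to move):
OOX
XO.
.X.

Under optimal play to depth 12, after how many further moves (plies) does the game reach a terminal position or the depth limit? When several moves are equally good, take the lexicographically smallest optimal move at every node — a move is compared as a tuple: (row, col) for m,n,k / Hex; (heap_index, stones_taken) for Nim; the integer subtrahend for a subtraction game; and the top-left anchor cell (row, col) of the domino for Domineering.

p1 X@[OOX/XO./.X.]: (1,2)[OOX/XOX/.X.]+1* (2,0)[OOX/XO./XX.]-1 (2,2)[OOX/XO./.XX]-1
p2 O@[OOX/XOX/.X.] terminal -1; root [OOX/XO./.X.] d12

PV length from [OOX/XO./.X.]: 1 ply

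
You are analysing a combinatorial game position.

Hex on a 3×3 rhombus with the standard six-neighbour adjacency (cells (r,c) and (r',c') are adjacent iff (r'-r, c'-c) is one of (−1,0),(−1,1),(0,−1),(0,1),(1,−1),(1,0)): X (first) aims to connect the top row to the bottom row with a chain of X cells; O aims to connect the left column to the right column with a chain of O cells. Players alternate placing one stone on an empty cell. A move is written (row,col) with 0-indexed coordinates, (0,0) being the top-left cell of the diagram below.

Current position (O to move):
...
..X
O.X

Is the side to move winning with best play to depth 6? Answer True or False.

ply 1, O at .../..X/O.X | (0,0)=-1→O../..X/O.X; (0,1)=-1→.O./..X/O.X; (0,2)=+1→..O/..X/O.X*; (1,0)=-1→.../O.X/O.X; (1,1)=-1→.../.OX/O.X; (2,1)=-1→.../..X/OOX
ply 2, X at ..O/..X/O.X | (0,0)=-1→X.O/..X/O.X*; (0,1)=-1→.XO/..X/O.X; (1,0)=-1→..O/X.X/O.X; (1,1)=-1→..O/.XX/O.X; (2,1)=-1→..O/..X/OXX
ply 3, O at X.O/..X/O.X | (0,1)=+1→XOO/..X/O.X*; (1,0)=+1→X.O/O.X/O.X; (1,1)=+1→X.O/.OX/O.X; (2,1)=-1→X.O/..X/OOX
ply 4, X at XOO/..X/O.X | (1,0)=-1→XOO/X.X/O.X*; (1,1)=-1→XOO/.XX/O.X; (2,1)=-1→XOO/..X/OXX
ply 5, O at XOO/X.X/O.X | (1,1)=+1→XOO/XOX/O.X*; (2,1)=-1→XOO/X.X/OOX
ply 6: XOO/XOX/O.X is terminal -1 (X); from .../..X/O.X depth 6

O winning at [.../..X/O.X]: True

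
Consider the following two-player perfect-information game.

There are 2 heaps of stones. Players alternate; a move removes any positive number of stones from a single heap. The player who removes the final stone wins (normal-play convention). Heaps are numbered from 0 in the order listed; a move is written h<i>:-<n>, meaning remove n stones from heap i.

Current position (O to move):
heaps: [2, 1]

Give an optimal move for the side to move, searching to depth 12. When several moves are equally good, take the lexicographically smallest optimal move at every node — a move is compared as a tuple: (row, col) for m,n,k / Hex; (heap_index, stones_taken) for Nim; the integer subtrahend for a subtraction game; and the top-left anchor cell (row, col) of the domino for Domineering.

[(2,1)] O move#1: h0:-1:+1/(1,1)*, h0:-2:-1/(0,1), h1:-1:-1/(2,0)
[(1,1)] X move#2: h0:-1:-1/(0,1)*, h1:-1:-1/(1,0)
[(0,1)] O move#3: h1:-1:+1/(0,0)*
[(0,0)] end (terminal -1, X#4); searched (2,1) to 12

O's best at [(2,1)]: h0:-1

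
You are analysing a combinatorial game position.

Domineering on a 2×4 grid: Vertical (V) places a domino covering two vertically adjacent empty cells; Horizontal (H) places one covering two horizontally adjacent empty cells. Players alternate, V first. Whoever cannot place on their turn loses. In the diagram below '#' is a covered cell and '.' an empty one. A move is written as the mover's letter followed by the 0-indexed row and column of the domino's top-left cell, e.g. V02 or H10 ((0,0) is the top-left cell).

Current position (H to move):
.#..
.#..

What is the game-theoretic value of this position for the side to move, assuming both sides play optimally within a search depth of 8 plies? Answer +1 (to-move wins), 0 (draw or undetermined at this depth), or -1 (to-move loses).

value(.#../.#.., H) = +1

ply 1, H at .#../.#.. | H02=+1→.###/.#..*; H12=+1→.#../.###
ply 2, V at .###/.#.. | V00=-1→####/##..*
ply 3, H at ####/##.. | H12=+1→####/####*
ply 4: ####/#### is terminal -1 (V); from .#../.#.. depth 8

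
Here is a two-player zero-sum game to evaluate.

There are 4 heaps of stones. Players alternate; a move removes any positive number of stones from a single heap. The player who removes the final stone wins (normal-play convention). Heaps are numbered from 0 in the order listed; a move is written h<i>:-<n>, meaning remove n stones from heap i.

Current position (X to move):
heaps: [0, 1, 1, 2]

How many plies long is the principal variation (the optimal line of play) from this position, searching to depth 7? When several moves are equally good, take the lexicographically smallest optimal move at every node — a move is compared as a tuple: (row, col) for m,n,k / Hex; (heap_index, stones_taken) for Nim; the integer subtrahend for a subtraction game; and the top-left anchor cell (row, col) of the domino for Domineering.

ply 1, X at (0,1,1,2) | h1:-1=-1→(0,0,1,2); h2:-1=-1→(0,1,0,2); h3:-1=-1→(0,1,1,1); h3:-2=+1→(0,1,1,0)*
ply 2, O at (0,1,1,0) | h1:-1=-1→(0,0,1,0)*; h2:-1=-1→(0,1,0,0)
ply 3, X at (0,0,1,0) | h2:-1=+1→(0,0,0,0)*
ply 4: (0,0,0,0) is terminal -1 (O); from (0,1,1,2) depth 7

PV length from [(0,1,1,2)]: 3 plies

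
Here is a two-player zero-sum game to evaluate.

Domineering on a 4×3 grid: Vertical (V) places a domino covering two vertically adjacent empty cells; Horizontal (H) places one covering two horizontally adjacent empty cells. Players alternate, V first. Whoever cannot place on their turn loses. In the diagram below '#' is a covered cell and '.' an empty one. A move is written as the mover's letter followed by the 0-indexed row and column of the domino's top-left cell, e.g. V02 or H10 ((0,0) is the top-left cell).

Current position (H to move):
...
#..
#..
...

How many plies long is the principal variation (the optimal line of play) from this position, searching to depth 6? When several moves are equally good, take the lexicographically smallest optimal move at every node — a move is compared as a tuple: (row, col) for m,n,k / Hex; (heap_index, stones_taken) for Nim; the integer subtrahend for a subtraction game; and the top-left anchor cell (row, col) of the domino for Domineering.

PV length from [.../#../#../...]: 4 plies

[.../#../#../...] H move#1: H00:-1/##./#../#../...*, H01:-1/.##/#../#../..., H11:-1/.../###/#../..., H21:-1/.../#../###/..., H30:-1/.../#../#../##., H31:-1/.../#../#../.##
[##./#../#../...] V move#2: V02:-1/###/#.#/#../..., V11:+1/##./##./##./...*, V12:+1/##./#.#/#.#/..., V21:+1/##./#../##./.#., V22:+1/##./#../#.#/..#
[##./##./##./...] H move#3: H30:-1/##./##./##./##.*, H31:-1/##./##./##./.##
[##./##./##./##.] V move#4: V02:+1/###/###/##./##.*, V12:+1/##./###/###/##., V22:+1/##./##./###/###
[###/###/##./##.] end (terminal -1, H#5); searched .../#../#../... to 6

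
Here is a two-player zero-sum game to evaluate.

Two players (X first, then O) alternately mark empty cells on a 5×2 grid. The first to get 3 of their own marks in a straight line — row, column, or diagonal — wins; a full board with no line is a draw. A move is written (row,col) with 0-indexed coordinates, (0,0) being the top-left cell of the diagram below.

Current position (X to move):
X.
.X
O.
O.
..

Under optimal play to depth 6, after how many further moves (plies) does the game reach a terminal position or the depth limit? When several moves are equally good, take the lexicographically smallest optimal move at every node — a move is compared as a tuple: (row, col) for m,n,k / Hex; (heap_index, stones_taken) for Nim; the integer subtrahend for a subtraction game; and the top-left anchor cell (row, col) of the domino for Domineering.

p1 X@[X./.X/O./O./..]: (0,1)[XX/.X/O./O./..]-1* (1,0)[X./XX/O./O./..]-1 (2,1)[X./.X/OX/O./..]-1 (3,1)[X./.X/O./OX/..]-1 (4,0)[X./.X/O./O./X.]-1 (4,1)[X./.X/O./O./.X]-1
p2 O@[XX/.X/O./O./..]: (1,0)[XX/OX/O./O./..]+1* (2,1)[XX/.X/OO/O./..]+1 (3,1)[XX/.X/O./OO/..]-1 (4,0)[XX/.X/O./O./O.]+1 (4,1)[XX/.X/O./O./.O]-1
p3 X@[XX/OX/O./O./..] terminal -1; root [X./.X/O./O./..] d6

PV length from [X./.X/O./O./..]: 2 plies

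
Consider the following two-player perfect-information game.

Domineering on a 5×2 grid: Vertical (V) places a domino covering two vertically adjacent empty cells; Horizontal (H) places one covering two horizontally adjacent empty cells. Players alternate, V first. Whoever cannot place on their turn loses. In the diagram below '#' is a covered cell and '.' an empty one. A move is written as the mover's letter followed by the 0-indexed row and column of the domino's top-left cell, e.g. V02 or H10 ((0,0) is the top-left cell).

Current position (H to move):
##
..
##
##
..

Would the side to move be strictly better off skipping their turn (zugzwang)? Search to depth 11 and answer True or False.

p1 H@[##/../##/##/..]: H10[##/##/##/##/..]+1* H40[##/../##/##/##]+1
p2 V@[##/##/##/##/..] terminal -1; root [##/../##/##/..] d11
suppose H passes — search the same position with V to move:
pass> p1 V@[##/../##/##/..] terminal -1; root [##/../##/##/..] d11
for H: play +1, pass +1

zugzwang(##/../##/##/.., H) = False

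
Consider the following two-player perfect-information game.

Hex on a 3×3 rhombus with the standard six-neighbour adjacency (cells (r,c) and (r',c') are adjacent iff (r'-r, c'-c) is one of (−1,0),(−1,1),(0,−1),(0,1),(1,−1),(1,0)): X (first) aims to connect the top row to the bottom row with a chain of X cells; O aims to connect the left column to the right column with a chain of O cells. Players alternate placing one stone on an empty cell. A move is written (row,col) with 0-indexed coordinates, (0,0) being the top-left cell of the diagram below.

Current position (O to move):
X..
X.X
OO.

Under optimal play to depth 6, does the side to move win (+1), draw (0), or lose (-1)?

[X../X.X/OO.] O move#1: (0,1):-1/XO./X.X/OO., (0,2):+1/X.O/X.X/OO.*, (1,1):+1/X../XOX/OO., (2,2):+1/X../X.X/OOO
[X.O/X.X/OO.] X move#2: (0,1):-1/XXO/X.X/OO.*, (1,1):-1/X.O/XXX/OO., (2,2):-1/X.O/X.X/OOX
[XXO/X.X/OO.] O move#3: (1,1):+1/XXO/XOX/OO.*, (2,2):+1/XXO/X.X/OOO
[XXO/XOX/OO.] end (terminal -1, X#4); searched X../X.X/OO. to 6

value(X../X.X/OO., O) = +1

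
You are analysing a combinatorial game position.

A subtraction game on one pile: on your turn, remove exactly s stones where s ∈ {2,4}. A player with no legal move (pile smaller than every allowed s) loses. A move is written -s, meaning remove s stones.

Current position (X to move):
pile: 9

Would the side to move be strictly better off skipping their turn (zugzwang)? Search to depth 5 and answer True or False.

ply 1, X at 9 | -2=+1→7*; -4=-1→5
ply 2, O at 7 | -2=-1→5*; -4=-1→3
ply 3, X at 5 | -2=-1→3; -4=+1→1*
ply 4: 1 is terminal -1 (O); from 9 depth 5
if X skipped the turn, O would face:
~ ply 1, O at 9 | -2=+1→7*; -4=-1→5
~ ply 2, X at 7 | -2=-1→5*; -4=-1→3
~ ply 3, O at 5 | -2=-1→3; -4=+1→1*
~ ply 4: 1 is terminal -1 (X); from 9 depth 5
compare (X): move=+1 vs pass=-1

zugzwang(9, X) = False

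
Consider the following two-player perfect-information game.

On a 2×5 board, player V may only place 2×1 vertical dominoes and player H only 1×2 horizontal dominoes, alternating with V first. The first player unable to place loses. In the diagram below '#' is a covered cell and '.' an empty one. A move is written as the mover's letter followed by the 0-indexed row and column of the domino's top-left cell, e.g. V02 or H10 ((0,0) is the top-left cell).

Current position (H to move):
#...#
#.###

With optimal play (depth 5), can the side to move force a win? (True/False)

H winning at [#...#/#.###]: True

[#...#/#.###] H move#1: H01:+1/###.#/#.###*, H02:-1/#.###/#.###
[###.#/#.###] end (terminal -1, V#2); searched #...#/#.### to 5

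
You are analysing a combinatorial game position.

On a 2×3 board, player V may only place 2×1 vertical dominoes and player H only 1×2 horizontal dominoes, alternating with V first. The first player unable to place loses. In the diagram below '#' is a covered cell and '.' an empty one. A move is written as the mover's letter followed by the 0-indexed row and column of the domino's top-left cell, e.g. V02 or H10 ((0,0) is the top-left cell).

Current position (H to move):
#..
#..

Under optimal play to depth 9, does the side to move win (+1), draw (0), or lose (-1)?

value(#../#.., H) = +1

[#../#..] H move#1: H01:+1/###/#..*, H11:+1/#../###
[###/#..] end (terminal -1, V#2); searched #../#.. to 9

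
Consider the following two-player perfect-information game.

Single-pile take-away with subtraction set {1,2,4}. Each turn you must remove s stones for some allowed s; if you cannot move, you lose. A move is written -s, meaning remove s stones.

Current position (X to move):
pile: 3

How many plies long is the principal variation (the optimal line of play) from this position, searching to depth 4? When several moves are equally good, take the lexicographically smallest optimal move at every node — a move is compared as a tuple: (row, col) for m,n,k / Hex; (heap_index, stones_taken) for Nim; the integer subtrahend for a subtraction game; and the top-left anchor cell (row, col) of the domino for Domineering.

PV length from [3]: 2 plies

p1 X@[3]: -1[2]-1* -2[1]-1
p2 O@[2]: -1[1]-1 -2[0]+1*
p3 X@[0] terminal -1; root [3] d4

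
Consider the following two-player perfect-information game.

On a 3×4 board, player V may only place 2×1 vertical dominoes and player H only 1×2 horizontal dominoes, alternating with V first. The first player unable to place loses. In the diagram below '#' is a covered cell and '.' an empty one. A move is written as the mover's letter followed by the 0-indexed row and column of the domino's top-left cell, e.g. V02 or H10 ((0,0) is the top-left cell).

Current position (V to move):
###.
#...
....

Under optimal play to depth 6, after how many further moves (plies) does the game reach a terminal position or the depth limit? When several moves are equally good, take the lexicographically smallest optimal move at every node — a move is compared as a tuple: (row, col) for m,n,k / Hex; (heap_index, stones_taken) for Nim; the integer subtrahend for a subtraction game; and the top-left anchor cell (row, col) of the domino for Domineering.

PV length from [###./#.../....]: 3 plies

[###./#.../....] V move#1: V03:-1/####/#..#/...., V11:-1/###./##../.#.., V12:+1/###./#.#./..#.*, V13:-1/###./#..#/...#
[###./#.#./..#.] H move#2: H20:-1/###./#.#./###.*
[###./#.#./###.] V move#3: V03:+1/####/#.##/###.*, V13:+1/###./#.##/####
[####/#.##/###.] end (terminal -1, H#4); searched ###./#.../.... to 6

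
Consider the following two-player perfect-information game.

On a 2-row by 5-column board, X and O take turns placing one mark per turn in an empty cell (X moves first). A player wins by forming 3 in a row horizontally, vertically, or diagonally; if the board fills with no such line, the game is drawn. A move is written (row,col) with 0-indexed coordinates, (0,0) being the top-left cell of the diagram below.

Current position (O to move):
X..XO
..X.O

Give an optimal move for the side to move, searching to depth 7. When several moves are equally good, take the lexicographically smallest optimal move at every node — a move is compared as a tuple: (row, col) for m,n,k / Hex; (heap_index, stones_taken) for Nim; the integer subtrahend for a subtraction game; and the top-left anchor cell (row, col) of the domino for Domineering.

O's best at [X..XO/..X.O]: (1,0)

p1 O@[X..XO/..X.O]: (0,1)[XO.XO/..X.O]-1 (0,2)[X.OXO/..X.O]-1 (1,0)[X..XO/O.X.O]+0* (1,1)[X..XO/.OX.O]+0 (1,3)[X..XO/..XOO]+0
p2 X@[X..XO/O.X.O]: (0,1)[XX.XO/O.X.O]+0* (0,2)[X.XXO/O.X.O]+0 (1,1)[X..XO/OXX.O]+0 (1,3)[X..XO/O.XXO]+0
p3 O@[XX.XO/O.X.O]: (0,2)[XXOXO/O.X.O]+0* (1,1)[XX.XO/OOX.O]-1 (1,3)[XX.XO/O.XOO]-1
p4 X@[XXOXO/O.X.O]: (1,1)[XXOXO/OXX.O]+0* (1,3)[XXOXO/O.XXO]+0
p5 O@[XXOXO/OXX.O]: (1,3)[XXOXO/OXXOO]+0*
p6 X@[XXOXO/OXXOO] terminal +0; root [X..XO/..X.O] d7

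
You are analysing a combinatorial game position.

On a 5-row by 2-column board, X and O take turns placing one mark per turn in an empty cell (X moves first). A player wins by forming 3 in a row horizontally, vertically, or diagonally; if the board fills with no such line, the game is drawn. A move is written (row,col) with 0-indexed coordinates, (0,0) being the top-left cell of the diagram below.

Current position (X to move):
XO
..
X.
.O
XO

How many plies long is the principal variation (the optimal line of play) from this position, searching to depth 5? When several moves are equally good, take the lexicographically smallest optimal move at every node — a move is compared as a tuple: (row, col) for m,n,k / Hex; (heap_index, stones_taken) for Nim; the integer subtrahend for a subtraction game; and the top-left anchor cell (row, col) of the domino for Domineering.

[XO/../X./.O/XO] X move#1: (1,0):+1/XO/X./X./.O/XO*, (1,1):-1/XO/.X/X./.O/XO, (2,1):+1/XO/../XX/.O/XO, (3,0):+1/XO/../X./XO/XO
[XO/X./X./.O/XO] end (terminal -1, O#2); searched XO/../X./.O/XO to 5

PV length from [XO/../X./.O/XO]: 1 ply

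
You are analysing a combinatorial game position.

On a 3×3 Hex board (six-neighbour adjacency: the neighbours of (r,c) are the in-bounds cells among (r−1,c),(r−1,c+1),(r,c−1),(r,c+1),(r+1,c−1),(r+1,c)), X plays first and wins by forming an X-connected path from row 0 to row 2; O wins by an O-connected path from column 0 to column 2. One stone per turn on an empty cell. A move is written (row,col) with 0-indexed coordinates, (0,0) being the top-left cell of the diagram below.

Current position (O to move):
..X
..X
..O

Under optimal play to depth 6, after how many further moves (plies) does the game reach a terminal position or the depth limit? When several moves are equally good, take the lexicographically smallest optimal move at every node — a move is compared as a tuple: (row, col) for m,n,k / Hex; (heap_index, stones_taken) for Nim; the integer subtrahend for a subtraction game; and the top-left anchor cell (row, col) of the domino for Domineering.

p1 O@[..X/..X/..O]: (0,0)[O.X/..X/..O]-1* (0,1)[.OX/..X/..O]-1 (1,0)[..X/O.X/..O]-1 (1,1)[..X/.OX/..O]-1 (2,0)[..X/..X/O.O]-1 (2,1)[..X/..X/.OO]-1
p2 X@[O.X/..X/..O]: (0,1)[OXX/..X/..O]+1* (1,0)[O.X/X.X/..O]+1 (1,1)[O.X/.XX/..O]+1 (2,0)[O.X/..X/X.O]+1 (2,1)[O.X/..X/.XO]+1
p3 O@[OXX/..X/..O]: (1,0)[OXX/O.X/..O]-1* (1,1)[OXX/.OX/..O]-1 (2,0)[OXX/..X/O.O]-1 (2,1)[OXX/..X/.OO]-1
p4 X@[OXX/O.X/..O]: (1,1)[OXX/OXX/..O]+1* (2,0)[OXX/O.X/X.O]+1 (2,1)[OXX/O.X/.XO]+1
p5 O@[OXX/OXX/..O]: (2,0)[OXX/OXX/O.O]-1* (2,1)[OXX/OXX/.OO]-1
p6 X@[OXX/OXX/O.O]: (2,1)[OXX/OXX/OXO]+1*
p7 O@[OXX/OXX/OXO] terminal -1; root [..X/..X/..O] d6

PV length from [..X/..X/..O]: 6 plies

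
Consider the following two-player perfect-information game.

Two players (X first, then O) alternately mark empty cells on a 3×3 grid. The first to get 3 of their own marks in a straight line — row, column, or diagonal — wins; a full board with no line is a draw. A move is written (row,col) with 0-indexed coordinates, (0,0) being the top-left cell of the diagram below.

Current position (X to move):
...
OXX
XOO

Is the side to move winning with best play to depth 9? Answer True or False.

X winning at [.../OXX/XOO]: True

[.../OXX/XOO] X move#1: (0,0):+0/X../OXX/XOO, (0,1):+0/.X./OXX/XOO, (0,2):+1/..X/OXX/XOO*
[..X/OXX/XOO] end (terminal -1, O#2); searched .../OXX/XOO to 9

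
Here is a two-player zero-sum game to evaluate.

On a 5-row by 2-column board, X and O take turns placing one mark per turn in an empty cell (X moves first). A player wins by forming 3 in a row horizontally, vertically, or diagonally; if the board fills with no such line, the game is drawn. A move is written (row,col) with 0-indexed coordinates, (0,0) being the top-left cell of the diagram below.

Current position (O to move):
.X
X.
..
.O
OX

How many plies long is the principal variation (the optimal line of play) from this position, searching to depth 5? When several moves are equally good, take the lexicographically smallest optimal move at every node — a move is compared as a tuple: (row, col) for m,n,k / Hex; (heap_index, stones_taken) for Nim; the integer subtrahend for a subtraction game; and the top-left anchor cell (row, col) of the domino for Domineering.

PV length from [.X/X./../.O/OX]: 5 plies

ply 1, O at .X/X./../.O/OX | (0,0)=+0→OX/X./../.O/OX*; (1,1)=+0→.X/XO/../.O/OX; (2,0)=+0→.X/X./O./.O/OX; (2,1)=+0→.X/X./.O/.O/OX; (3,0)=+0→.X/X./../OO/OX
ply 2, X at OX/X./../.O/OX | (1,1)=+0→OX/XX/../.O/OX*; (2,0)=+0→OX/X./X./.O/OX; (2,1)=+0→OX/X./.X/.O/OX; (3,0)=+0→OX/X./../XO/OX
ply 3, O at OX/XX/../.O/OX | (2,0)=-1→OX/XX/O./.O/OX; (2,1)=+0→OX/XX/.O/.O/OX*; (3,0)=-1→OX/XX/../OO/OX
ply 4, X at OX/XX/.O/.O/OX | (2,0)=+0→OX/XX/XO/.O/OX*; (3,0)=+0→OX/XX/.O/XO/OX
ply 5, O at OX/XX/XO/.O/OX | (3,0)=+0→OX/XX/XO/OO/OX*
ply 6: OX/XX/XO/OO/OX is terminal +0 (X); from .X/X./../.O/OX depth 5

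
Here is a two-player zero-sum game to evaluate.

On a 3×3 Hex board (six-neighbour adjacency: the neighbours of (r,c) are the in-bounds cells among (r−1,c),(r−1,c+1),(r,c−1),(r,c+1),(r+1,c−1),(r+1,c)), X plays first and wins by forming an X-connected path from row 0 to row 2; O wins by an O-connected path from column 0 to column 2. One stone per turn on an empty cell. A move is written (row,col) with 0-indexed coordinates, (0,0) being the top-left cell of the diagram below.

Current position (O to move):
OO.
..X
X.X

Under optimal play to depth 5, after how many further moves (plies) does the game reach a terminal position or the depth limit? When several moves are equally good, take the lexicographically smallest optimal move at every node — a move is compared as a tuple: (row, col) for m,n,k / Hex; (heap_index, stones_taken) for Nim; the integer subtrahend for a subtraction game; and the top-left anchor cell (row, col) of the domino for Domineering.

PV length from [OO./..X/X.X]: 1 ply

ply 1, O at OO./..X/X.X | (0,2)=+1→OOO/..X/X.X*; (1,0)=-1→OO./O.X/X.X; (1,1)=-1→OO./.OX/X.X; (2,1)=-1→OO./..X/XOX
ply 2: OOO/..X/X.X is terminal -1 (X); from OO./..X/X.X depth 5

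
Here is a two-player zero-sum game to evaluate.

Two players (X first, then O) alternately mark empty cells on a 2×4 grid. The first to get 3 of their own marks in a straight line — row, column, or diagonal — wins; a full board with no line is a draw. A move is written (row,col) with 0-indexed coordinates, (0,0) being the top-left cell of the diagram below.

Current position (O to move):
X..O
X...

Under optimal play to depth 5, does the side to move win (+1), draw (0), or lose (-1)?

p1 O@[X..O/X...]: (0,1)[XO.O/X...]+0* (0,2)[X.OO/X...]+0 (1,1)[X..O/XO..]+0 (1,2)[X..O/X.O.]+0 (1,3)[X..O/X..O]+0
p2 X@[XO.O/X...]: (0,2)[XOXO/X...]+0* (1,1)[XO.O/XX..]-1 (1,2)[XO.O/X.X.]-1 (1,3)[XO.O/X..X]-1
p3 O@[XOXO/X...]: (1,1)[XOXO/XO..]+0* (1,2)[XOXO/X.O.]+0 (1,3)[XOXO/X..O]+0
p4 X@[XOXO/XO..]: (1,2)[XOXO/XOX.]+0* (1,3)[XOXO/XO.X]+0
p5 O@[XOXO/XOX.]: (1,3)[XOXO/XOXO]+0*
p6 X@[XOXO/XOXO] terminal +0; root [X..O/X...] d5

value(X..O/X..., O) = 0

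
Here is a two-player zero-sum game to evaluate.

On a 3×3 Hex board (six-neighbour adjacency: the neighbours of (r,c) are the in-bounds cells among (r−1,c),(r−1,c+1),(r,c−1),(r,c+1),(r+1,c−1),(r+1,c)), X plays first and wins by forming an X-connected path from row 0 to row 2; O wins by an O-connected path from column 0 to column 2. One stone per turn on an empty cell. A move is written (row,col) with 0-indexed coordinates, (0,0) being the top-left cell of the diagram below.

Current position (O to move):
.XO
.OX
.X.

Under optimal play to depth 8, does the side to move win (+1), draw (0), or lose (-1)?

p1 O@[.XO/.OX/.X.]: (0,0)[OXO/.OX/.X.]+1* (1,0)[.XO/OOX/.X.]+1 (2,0)[.XO/.OX/OX.]+1 (2,2)[.XO/.OX/.XO]+1
p2 X@[OXO/.OX/.X.]: (1,0)[OXO/XOX/.X.]-1* (2,0)[OXO/.OX/XX.]-1 (2,2)[OXO/.OX/.XX]-1
p3 O@[OXO/XOX/.X.]: (2,0)[OXO/XOX/OX.]+1* (2,2)[OXO/XOX/.XO]-1
p4 X@[OXO/XOX/OX.] terminal -1; root [.XO/.OX/.X.] d8

value(.XO/.OX/.X., O) = +1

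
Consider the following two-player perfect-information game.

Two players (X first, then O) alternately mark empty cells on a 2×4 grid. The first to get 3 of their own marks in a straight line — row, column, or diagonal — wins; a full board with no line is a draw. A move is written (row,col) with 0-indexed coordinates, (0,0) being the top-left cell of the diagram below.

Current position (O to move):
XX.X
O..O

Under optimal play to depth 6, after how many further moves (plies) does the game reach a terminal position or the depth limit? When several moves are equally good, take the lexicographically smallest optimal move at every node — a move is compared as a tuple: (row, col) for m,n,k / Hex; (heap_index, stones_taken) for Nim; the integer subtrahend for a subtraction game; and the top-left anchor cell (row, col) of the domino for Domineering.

PV length from [XX.X/O..O]: 3 plies

ply 1, O at XX.X/O..O | (0,2)=+0→XXOX/O..O*; (1,1)=-1→XX.X/OO.O; (1,2)=-1→XX.X/O.OO
ply 2, X at XXOX/O..O | (1,1)=+0→XXOX/OX.O*; (1,2)=+0→XXOX/O.XO
ply 3, O at XXOX/OX.O | (1,2)=+0→XXOX/OXOO*
ply 4: XXOX/OXOO is terminal +0 (X); from XX.X/O..O depth 6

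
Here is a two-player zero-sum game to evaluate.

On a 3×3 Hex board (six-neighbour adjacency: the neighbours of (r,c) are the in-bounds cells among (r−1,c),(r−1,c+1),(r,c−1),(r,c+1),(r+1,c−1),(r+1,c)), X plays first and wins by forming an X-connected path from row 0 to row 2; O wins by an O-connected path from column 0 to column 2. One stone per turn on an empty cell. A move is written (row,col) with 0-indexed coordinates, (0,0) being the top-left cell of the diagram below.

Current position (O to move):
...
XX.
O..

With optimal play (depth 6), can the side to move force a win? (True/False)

O winning at [.../XX./O..]: True

[.../XX./O..] O move#1: (0,0):-1/O../XX./O.., (0,1):-1/.O./XX./O.., (0,2):-1/..O/XX./O.., (1,2):-1/.../XXO/O.., (2,1):+1/.../XX./OO.*, (2,2):-1/.../XX./O.O
[.../XX./OO.] X move#2: (0,0):-1/X../XX./OO.*, (0,1):-1/.X./XX./OO., (0,2):-1/..X/XX./OO., (1,2):-1/.../XXX/OO., (2,2):-1/.../XX./OOX
[X../XX./OO.] O move#3: (0,1):+1/XO./XX./OO.*, (0,2):+1/X.O/XX./OO., (1,2):+1/X../XXO/OO., (2,2):+1/X../XX./OOO
[XO./XX./OO.] X move#4: (0,2):-1/XOX/XX./OO.*, (1,2):-1/XO./XXX/OO., (2,2):-1/XO./XX./OOX
[XOX/XX./OO.] O move#5: (1,2):+1/XOX/XXO/OO.*, (2,2):+1/XOX/XX./OOO
[XOX/XXO/OO.] end (terminal -1, X#6); searched .../XX./O.. to 6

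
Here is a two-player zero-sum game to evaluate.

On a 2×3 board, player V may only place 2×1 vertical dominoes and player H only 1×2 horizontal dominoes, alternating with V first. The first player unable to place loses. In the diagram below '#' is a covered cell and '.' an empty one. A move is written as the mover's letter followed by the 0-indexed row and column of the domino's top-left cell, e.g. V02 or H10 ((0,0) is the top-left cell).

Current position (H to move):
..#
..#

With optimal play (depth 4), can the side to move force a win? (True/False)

p1 H@[..#/..#]: H00[###/..#]+1* H10[..#/###]+1
p2 V@[###/..#] terminal -1; root [..#/..#] d4

H winning at [..#/..#]: True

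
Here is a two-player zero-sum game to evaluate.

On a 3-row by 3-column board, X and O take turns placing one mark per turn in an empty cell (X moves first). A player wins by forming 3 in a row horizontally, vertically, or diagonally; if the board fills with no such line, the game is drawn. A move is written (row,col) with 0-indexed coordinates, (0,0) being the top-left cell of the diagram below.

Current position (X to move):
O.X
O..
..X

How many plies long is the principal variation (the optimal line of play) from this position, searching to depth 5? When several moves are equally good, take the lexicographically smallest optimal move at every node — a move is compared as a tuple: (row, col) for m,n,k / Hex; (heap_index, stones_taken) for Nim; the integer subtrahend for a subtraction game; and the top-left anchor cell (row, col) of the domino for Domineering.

[O.X/O../..X] X move#1: (0,1):-1/OXX/O../..X, (1,1):-1/O.X/OX./..X, (1,2):+1/O.X/O.X/..X*, (2,0):+1/O.X/O../X.X, (2,1):-1/O.X/O../.XX
[O.X/O.X/..X] end (terminal -1, O#2); searched O.X/O../..X to 5

PV length from [O.X/O../..X]: 1 ply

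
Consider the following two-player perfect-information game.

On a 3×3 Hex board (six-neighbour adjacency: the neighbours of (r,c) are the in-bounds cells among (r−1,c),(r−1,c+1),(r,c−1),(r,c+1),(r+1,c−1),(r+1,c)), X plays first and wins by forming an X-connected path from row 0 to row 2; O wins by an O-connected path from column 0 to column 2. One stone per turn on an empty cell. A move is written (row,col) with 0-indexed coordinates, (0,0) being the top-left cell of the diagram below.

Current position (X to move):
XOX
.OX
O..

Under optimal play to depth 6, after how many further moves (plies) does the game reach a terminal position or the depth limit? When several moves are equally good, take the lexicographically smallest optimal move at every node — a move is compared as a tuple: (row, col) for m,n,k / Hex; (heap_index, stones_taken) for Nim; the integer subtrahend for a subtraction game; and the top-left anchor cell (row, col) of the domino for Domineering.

PV length from [XOX/.OX/O..]: 3 plies

p1 X@[XOX/.OX/O..]: (1,0)[XOX/XOX/O..]+1* (2,1)[XOX/.OX/OX.]+1 (2,2)[XOX/.OX/O.X]+1
p2 O@[XOX/XOX/O..]: (2,1)[XOX/XOX/OO.]-1* (2,2)[XOX/XOX/O.O]-1
p3 X@[XOX/XOX/OO.]: (2,2)[XOX/XOX/OOX]+1*
p4 O@[XOX/XOX/OOX] terminal -1; root [XOX/.OX/O..] d6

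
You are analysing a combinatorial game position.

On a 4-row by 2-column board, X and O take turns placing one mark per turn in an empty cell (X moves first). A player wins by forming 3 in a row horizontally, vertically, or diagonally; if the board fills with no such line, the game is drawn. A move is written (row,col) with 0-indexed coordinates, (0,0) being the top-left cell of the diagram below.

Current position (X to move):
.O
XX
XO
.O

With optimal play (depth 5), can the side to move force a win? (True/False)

X winning at [.O/XX/XO/.O]: True

[.O/XX/XO/.O] X move#1: (0,0):+1/XO/XX/XO/.O*, (3,0):+1/.O/XX/XO/XO
[XO/XX/XO/.O] end (terminal -1, O#2); searched .O/XX/XO/.O to 5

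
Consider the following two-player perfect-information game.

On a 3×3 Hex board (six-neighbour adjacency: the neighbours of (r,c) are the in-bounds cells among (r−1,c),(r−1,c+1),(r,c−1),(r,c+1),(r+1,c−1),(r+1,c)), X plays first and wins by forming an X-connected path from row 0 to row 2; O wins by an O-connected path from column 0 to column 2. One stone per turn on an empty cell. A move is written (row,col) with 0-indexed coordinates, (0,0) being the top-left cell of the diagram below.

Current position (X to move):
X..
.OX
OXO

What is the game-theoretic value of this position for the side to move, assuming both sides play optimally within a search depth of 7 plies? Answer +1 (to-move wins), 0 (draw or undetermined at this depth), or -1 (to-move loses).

ply 1, X at X../.OX/OXO | (0,1)=-1→XX./.OX/OXO; (0,2)=+1→X.X/.OX/OXO*; (1,0)=-1→X../XOX/OXO
ply 2: X.X/.OX/OXO is terminal -1 (O); from X../.OX/OXO depth 7

value(X../.OX/OXO, X) = +1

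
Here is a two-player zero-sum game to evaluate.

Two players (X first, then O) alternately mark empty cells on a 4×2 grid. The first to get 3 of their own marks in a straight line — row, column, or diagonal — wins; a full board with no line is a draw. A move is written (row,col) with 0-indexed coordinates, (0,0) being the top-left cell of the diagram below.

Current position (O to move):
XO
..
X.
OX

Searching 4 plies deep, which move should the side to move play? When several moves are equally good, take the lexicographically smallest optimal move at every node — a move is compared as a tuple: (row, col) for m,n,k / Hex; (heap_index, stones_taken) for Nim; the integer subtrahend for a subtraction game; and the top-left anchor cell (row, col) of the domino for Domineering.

O's best at [XO/../X./OX]: (1,0)

ply 1, O at XO/../X./OX | (1,0)=+0→XO/O./X./OX*; (1,1)=-1→XO/.O/X./OX; (2,1)=-1→XO/../XO/OX
ply 2, X at XO/O./X./OX | (1,1)=+0→XO/OX/X./OX*; (2,1)=+0→XO/O./XX/OX
ply 3, O at XO/OX/X./OX | (2,1)=+0→XO/OX/XO/OX*
ply 4: XO/OX/XO/OX is terminal +0 (X); from XO/../X./OX depth 4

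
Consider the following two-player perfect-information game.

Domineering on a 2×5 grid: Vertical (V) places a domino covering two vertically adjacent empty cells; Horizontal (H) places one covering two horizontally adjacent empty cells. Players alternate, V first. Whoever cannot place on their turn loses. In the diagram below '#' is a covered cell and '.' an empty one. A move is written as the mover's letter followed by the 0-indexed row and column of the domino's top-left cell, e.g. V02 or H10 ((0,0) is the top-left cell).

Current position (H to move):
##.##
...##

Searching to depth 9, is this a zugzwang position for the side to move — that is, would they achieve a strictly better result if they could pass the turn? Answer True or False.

zugzwang(##.##/...##, H) = False

p1 H@[##.##/...##]: H10[##.##/##.##]-1 H11[##.##/.####]+1*
p2 V@[##.##/.####] terminal -1; root [##.##/...##] d9
if H skipped the turn, V would face:
~ p1 V@[##.##/...##]: V02[#####/..###]-1*
~ p2 H@[#####/..###]: H10[#####/#####]+1*
~ p3 V@[#####/#####] terminal -1; root [##.##/...##] d9
compare (H): move=+1 vs pass=+1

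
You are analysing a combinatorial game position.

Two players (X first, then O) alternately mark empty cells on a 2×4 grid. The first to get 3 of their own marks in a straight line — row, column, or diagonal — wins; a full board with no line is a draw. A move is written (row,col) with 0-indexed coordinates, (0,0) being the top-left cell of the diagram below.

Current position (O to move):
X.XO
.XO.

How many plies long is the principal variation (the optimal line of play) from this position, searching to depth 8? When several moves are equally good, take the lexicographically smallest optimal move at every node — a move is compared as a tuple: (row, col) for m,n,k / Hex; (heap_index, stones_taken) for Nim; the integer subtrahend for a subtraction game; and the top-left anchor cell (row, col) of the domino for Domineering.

ply 1, O at X.XO/.XO. | (0,1)=+0→XOXO/.XO.*; (1,0)=-1→X.XO/OXO.; (1,3)=-1→X.XO/.XOO
ply 2, X at XOXO/.XO. | (1,0)=+0→XOXO/XXO.*; (1,3)=+0→XOXO/.XOX
ply 3, O at XOXO/XXO. | (1,3)=+0→XOXO/XXOO*
ply 4: XOXO/XXOO is terminal +0 (X); from X.XO/.XO. depth 8

PV length from [X.XO/.XO.]: 3 plies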